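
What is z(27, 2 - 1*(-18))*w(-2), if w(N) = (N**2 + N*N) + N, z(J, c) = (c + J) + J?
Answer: 444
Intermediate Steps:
z(J, c) = c + 2*J (z(J, c) = (J + c) + J = c + 2*J)
w(N) = N + 2*N**2 (w(N) = (N**2 + N**2) + N = 2*N**2 + N = N + 2*N**2)
z(27, 2 - 1*(-18))*w(-2) = ((2 - 1*(-18)) + 2*27)*(-2*(1 + 2*(-2))) = ((2 + 18) + 54)*(-2*(1 - 4)) = (20 + 54)*(-2*(-3)) = 74*6 = 444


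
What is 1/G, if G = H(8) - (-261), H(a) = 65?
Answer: 1/326 ≈ 0.0030675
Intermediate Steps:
G = 326 (G = 65 - (-261) = 65 - 1*(-261) = 65 + 261 = 326)
1/G = 1/326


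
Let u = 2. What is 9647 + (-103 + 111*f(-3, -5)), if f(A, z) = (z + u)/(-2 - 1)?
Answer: 9655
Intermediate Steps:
f(A, z) = -⅔ - z/3 (f(A, z) = (z + 2)/(-2 - 1) = (2 + z)/(-3) = (2 + z)*(-⅓) = -⅔ - z/3)
9647 + (-103 + 111*f(-3, -5)) = 9647 + (-103 + 111*(-⅔ - ⅓*(-5))) = 9647 + (-103 + 111*(-⅔ + 5/3)) = 9647 + (-103 + 111*1) = 9647 + (-103 + 111) = 9647 + 8 = 9655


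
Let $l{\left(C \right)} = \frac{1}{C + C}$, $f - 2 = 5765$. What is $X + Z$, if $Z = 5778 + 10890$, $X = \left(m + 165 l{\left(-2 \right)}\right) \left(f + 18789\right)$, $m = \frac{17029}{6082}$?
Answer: $- \frac{2820565885}{3041} \approx -9.2751 \cdot 10^{5}$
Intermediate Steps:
$f = 5767$ ($f = 2 + 5765 = 5767$)
$l{\left(C \right)} = \frac{1}{2 C}$
$m = \frac{17029}{6082}$ ($m = 17029 \cdot \frac{1}{6082} = \frac{17029}{6082} \approx 2.7999$)
$X = - \frac{2871253273}{3041}$ ($X = \left(\frac{17029}{6082} + 165 \frac{1}{2 \left(-2\right)}\right) \left(5767 + 18789\right) = \left(\frac{17029}{6082} + 165 \cdot \frac{1}{2} \left(- \frac{1}{2}\right)\right) 24556 = \left(\frac{17029}{6082} + 165 \left(- \frac{1}{4}\right)\right) 24556 = \left(\frac{17029}{6082} - \frac{165}{4}\right) 24556 = \left(- \frac{467707}{12164}\right) 24556 = - \frac{2871253273}{3041} \approx -9.4418 \cdot 10^{5}$)
$Z = 16668$
$X + Z = - \frac{2871253273}{3041} + 16668 = - \frac{2820565885}{3041}$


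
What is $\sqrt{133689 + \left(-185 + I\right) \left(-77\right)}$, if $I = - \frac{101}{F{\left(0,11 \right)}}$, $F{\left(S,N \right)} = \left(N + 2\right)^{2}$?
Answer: $\frac{\sqrt{25008623}}{13} \approx 384.68$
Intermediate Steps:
$F{\left(S,N \right)} = \left(2 + N\right)^{2}$
$I = - \frac{101}{169}$ ($I = - \frac{101}{\left(2 + 11\right)^{2}} = - \frac{101}{13^{2}} = - \frac{101}{169} \approx -0.59763$)
$\sqrt{133689 + \left(-185 + I\right) \left(-77\right)} = \sqrt{133689 + \left(-185 - \frac{101}{169}\right) \left(-77\right)} = \sqrt{133689 - - \frac{2415182}{169}} = \sqrt{133689 + \frac{2415182}{169}} = \sqrt{\frac{25008623}{169}} = \frac{\sqrt{25008623}}{13}$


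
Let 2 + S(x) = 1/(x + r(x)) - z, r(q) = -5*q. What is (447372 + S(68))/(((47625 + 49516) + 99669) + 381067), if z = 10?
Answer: 121681919/157182544 ≈ 0.77414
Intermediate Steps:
S(x) = -12 - 1/(4*x) (S(x) = -2 + (1/(x - 5*x) - 1*10) = -2 + (1/(-4*x) - 10) = -2 + (-1/(4*x) - 10) = -2 + (-10 - 1/(4*x)) = -12 - 1/(4*x))
(447372 + S(68))/(((47625 + 49516) + 99669) + 381067) = (447372 + (-12 - ¼/68))/(((47625 + 49516) + 99669) + 381067) = (447372 + (-12 - ¼*1/68))/((97141 + 99669) + 381067) = (447372 + (-12 - 1/272))/(196810 + 381067) = (447372 - 3265/272)/577877 = (121681919/272)*(1/577877) = 121681919/157182544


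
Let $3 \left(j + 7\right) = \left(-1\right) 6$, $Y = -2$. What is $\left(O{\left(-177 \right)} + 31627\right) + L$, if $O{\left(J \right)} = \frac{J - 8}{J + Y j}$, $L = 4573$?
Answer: $\frac{5755985}{159} \approx 36201.0$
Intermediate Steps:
$j = -9$ ($j = -7 + \frac{\left(-1\right) 6}{3} = -7 + \frac{1}{3} \left(-6\right) = -7 - 2 = -9$)
$O{\left(J \right)} = \frac{-8 + J}{18 + J}$ ($O{\left(J \right)} = \frac{J - 8}{J - -18} = \frac{-8 + J}{J + 18} = \frac{-8 + J}{18 + J}$)
$\left(O{\left(-177 \right)} + 31627\right) + L = \left(\frac{-8 - 177}{18 - 177} + 31627\right) + 4573 = \left(\frac{1}{-159} \left(-185\right) + 31627\right) + 4573 = \left(\left(- \frac{1}{159}\right) \left(-185\right) + 31627\right) + 4573 = \left(\frac{185}{159} + 31627\right) + 4573 = \frac{5028878}{159} + 4573 = \frac{5755985}{159}$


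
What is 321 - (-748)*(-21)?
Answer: -15387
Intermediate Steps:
321 - (-748)*(-21) = 321 - 374*42 = 321 - 15708 = -15387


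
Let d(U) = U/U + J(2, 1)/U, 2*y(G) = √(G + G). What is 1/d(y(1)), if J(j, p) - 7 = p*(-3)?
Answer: -1/31 + 4*√2/31 ≈ 0.15022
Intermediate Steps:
J(j, p) = 7 - 3*p (J(j, p) = 7 + p*(-3) = 7 - 3*p)
y(G) = √2*√G/2 (y(G) = √(G + G)/2 = √(2*G)/2 = (√2*√G)/2 = √2*√G/2)
d(U) = 1 + 4/U (d(U) = U/U + (7 - 3*1)/U = 1 + (7 - 3)/U = 1 + 4/U)
1/d(y(1)) = 1/((4 + √2*√1/2)/((√2*√1/2))) = 1/((4 + (½)*√2*1)/(((½)*√2*1))) = 1/((4 + √2/2)/((√2/2))) = 1/(√2*(4 + √2/2)) = √2/(2*(4 + √2/2))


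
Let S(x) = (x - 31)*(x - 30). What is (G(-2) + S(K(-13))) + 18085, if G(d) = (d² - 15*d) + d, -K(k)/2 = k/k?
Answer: 19173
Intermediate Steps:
K(k) = -2 (K(k) = -2*k/k = -2*1 = -2)
G(d) = d² - 14*d
S(x) = (-31 + x)*(-30 + x)
(G(-2) + S(K(-13))) + 18085 = (-2*(-14 - 2) + (930 + (-2)² - 61*(-2))) + 18085 = (-2*(-16) + (930 + 4 + 122)) + 18085 = (32 + 1056) + 18085 = 1088 + 18085 = 19173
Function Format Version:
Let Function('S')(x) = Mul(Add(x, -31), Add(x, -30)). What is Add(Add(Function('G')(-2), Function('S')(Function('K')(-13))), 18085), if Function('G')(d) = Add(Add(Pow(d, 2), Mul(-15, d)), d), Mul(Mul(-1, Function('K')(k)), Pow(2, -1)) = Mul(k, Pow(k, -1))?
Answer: 19173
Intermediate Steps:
Function('K')(k) = -2 (Function('K')(k) = Mul(-2, Mul(k, Pow(k, -1))) = Mul(-2, 1) = -2)
Function('G')(d) = Add(Pow(d, 2), Mul(-14, d))
Function('S')(x) = Mul(Add(-31, x), Add(-30, x))
Add(Add(Function('G')(-2), Function('S')(Function('K')(-13))), 18085) = Add(Add(Mul(-2, Add(-14, -2)), Add(930, Pow(-2, 2), Mul(-61, -2))), 18085) = Add(Add(Mul(-2, -16), Add(930, 4, 122)), 18085) = Add(Add(32, 1056), 18085) = Add(1088, 18085) = 19173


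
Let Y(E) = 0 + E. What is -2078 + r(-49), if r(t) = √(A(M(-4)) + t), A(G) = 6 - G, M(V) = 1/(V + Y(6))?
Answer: -2078 + I*√174/2 ≈ -2078.0 + 6.5955*I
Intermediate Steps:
Y(E) = E
M(V) = 1/(6 + V) (M(V) = 1/(V + 6) = 1/(6 + V))
r(t) = √(11/2 + t) (r(t) = √((6 - 1/(6 - 4)) + t) = √((6 - 1/2) + t) = √((6 - 1*½) + t) = √((6 - ½) + t) = √(11/2 + t))
-2078 + r(-49) = -2078 + √(22 + 4*(-49))/2 = -2078 + √(22 - 196)/2 = -2078 + √(-174)/2 = -2078 + (I*√174)/2 = -2078 + I*√174/2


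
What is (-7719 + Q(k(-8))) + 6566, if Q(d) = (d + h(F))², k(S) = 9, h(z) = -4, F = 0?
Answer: -1128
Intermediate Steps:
Q(d) = (-4 + d)² (Q(d) = (d - 4)² = (-4 + d)²)
(-7719 + Q(k(-8))) + 6566 = (-7719 + (-4 + 9)²) + 6566 = (-7719 + 5²) + 6566 = (-7719 + 25) + 6566 = -7694 + 6566 = -1128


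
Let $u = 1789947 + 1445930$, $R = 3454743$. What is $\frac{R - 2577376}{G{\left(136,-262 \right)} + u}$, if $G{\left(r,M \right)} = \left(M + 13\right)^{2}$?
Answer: $\frac{877367}{3297878} \approx 0.26604$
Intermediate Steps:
$G{\left(r,M \right)} = \left(13 + M\right)^{2}$
$u = 3235877$
$\frac{R - 2577376}{G{\left(136,-262 \right)} + u} = \frac{3454743 - 2577376}{\left(13 - 262\right)^{2} + 3235877} = \frac{877367}{\left(-249\right)^{2} + 3235877} = \frac{877367}{62001 + 3235877} = \frac{877367}{3297878}$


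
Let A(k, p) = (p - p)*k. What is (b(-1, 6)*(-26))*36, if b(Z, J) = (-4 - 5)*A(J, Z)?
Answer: 0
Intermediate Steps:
A(k, p) = 0 (A(k, p) = 0*k = 0)
b(Z, J) = 0 (b(Z, J) = (-4 - 5)*0 = -9*0 = 0)
(b(-1, 6)*(-26))*36 = (0*(-26))*36 = 0*36 = 0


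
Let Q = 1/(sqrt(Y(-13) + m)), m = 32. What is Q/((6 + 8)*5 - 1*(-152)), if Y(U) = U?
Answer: sqrt(19)/4218 ≈ 0.0010334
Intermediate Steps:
Q = sqrt(19)/19 (Q = 1/(sqrt(-13 + 32)) = 1/(sqrt(19)) = sqrt(19)/19 ≈ 0.22942)
Q/((6 + 8)*5 - 1*(-152)) = (sqrt(19)/19)/((6 + 8)*5 - 1*(-152)) = (sqrt(19)/19)/(14*5 + 152) = (sqrt(19)/19)/(70 + 152) = (sqrt(19)/19)/222 = (sqrt(19)/19)*(1/222) = sqrt(19)/4218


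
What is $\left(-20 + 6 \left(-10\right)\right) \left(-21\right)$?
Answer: $1680$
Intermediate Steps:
$\left(-20 + 6 \left(-10\right)\right) \left(-21\right) = \left(-20 - 60\right) \left(-21\right) = \left(-80\right) \left(-21\right) = 1680$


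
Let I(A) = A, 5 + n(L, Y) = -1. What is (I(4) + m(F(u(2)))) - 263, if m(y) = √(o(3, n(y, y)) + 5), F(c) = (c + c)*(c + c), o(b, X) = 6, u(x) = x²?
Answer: -259 + √11 ≈ -255.68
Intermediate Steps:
n(L, Y) = -6 (n(L, Y) = -5 - 1 = -6)
F(c) = 4*c² (F(c) = (2*c)*(2*c) = 4*c²)
m(y) = √11 (m(y) = √(6 + 5) = √11)
(I(4) + m(F(u(2)))) - 263 = (4 + √11) - 263 = -259 + √11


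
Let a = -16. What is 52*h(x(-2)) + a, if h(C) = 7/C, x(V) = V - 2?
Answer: -107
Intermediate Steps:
x(V) = -2 + V
52*h(x(-2)) + a = 52*(7/(-2 - 2)) - 16 = 52*(7/(-4)) - 16 = 52*(7*(-¼)) - 16 = 52*(-7/4) - 16 = -91 - 16 = -107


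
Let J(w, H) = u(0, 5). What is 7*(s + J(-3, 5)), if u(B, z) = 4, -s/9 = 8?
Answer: -476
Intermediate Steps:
s = -72 (s = -9*8 = -72)
J(w, H) = 4
7*(s + J(-3, 5)) = 7*(-72 + 4) = 7*(-68) = -476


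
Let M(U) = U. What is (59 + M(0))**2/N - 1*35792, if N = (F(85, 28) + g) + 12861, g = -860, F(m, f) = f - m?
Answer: -427496167/11944 ≈ -35792.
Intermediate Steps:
N = 11944 (N = ((28 - 1*85) - 860) + 12861 = ((28 - 85) - 860) + 12861 = (-57 - 860) + 12861 = -917 + 12861 = 11944)
(59 + M(0))**2/N - 1*35792 = (59 + 0)**2/11944 - 1*35792 = 59**2*(1/11944) - 35792 = 3481*(1/11944) - 35792 = 3481/11944 - 35792 = -427496167/11944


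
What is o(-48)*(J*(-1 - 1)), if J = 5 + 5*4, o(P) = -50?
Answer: 2500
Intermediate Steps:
J = 25 (J = 5 + 20 = 25)
o(-48)*(J*(-1 - 1)) = -1250*(-1 - 1) = -1250*(-2) = -50*(-50) = 2500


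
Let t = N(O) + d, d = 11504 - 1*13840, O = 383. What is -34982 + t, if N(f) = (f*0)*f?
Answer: -37318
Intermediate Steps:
d = -2336 (d = 11504 - 13840 = -2336)
N(f) = 0 (N(f) = 0*f = 0)
t = -2336 (t = 0 - 2336 = -2336)
-34982 + t = -34982 - 2336 = -37318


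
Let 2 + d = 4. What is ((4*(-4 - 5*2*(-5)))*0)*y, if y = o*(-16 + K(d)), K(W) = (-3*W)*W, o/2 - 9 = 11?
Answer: 0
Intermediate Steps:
o = 40 (o = 18 + 2*11 = 18 + 22 = 40)
d = 2 (d = -2 + 4 = 2)
K(W) = -3*W**2
y = -1120 (y = 40*(-16 - 3*2**2) = 40*(-16 - 3*4) = 40*(-16 - 12) = 40*(-28) = -1120)
((4*(-4 - 5*2*(-5)))*0)*y = ((4*(-4 - 5*2*(-5)))*0)*(-1120) = ((4*(-4 - 10*(-5)))*0)*(-1120) = ((4*(-4 + 50))*0)*(-1120) = ((4*46)*0)*(-1120) = (184*0)*(-1120) = 0*(-1120) = 0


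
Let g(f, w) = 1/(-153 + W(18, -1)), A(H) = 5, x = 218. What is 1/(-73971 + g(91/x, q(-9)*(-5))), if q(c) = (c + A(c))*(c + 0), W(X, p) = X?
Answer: -135/9986086 ≈ -1.3519e-5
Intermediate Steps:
q(c) = c*(5 + c) (q(c) = (c + 5)*(c + 0) = (5 + c)*c = c*(5 + c))
g(f, w) = -1/135 (g(f, w) = 1/(-153 + 18) = 1/(-135) = -1/135)
1/(-73971 + g(91/x, q(-9)*(-5))) = 1/(-73971 - 1/135) = 1/(-9986086/135) = -135/9986086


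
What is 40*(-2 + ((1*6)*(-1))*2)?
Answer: -560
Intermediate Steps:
40*(-2 + ((1*6)*(-1))*2) = 40*(-2 + (6*(-1))*2) = 40*(-2 - 6*2) = 40*(-2 - 12) = 40*(-14) = -560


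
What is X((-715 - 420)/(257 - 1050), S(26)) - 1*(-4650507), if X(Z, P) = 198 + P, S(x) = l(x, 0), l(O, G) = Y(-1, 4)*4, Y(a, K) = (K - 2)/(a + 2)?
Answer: 4650713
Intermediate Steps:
Y(a, K) = (-2 + K)/(2 + a)
l(O, G) = 8 (l(O, G) = ((-2 + 4)/(2 - 1))*4 = (2/1)*4 = (1*2)*4 = 2*4 = 8)
S(x) = 8
X((-715 - 420)/(257 - 1050), S(26)) - 1*(-4650507) = (198 + 8) - 1*(-4650507) = 206 + 4650507 = 4650713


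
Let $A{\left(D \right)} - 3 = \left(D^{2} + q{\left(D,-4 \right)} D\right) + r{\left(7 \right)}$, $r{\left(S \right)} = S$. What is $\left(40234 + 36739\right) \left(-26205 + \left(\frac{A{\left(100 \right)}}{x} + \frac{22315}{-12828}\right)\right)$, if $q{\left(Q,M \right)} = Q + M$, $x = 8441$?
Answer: $- \frac{218406599116721275}{108281148} \approx -2.017 \cdot 10^{9}$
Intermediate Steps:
$q{\left(Q,M \right)} = M + Q$
$A{\left(D \right)} = 10 + D^{2} + D \left(-4 + D\right)$ ($A{\left(D \right)} = 3 + \left(\left(D^{2} + \left(-4 + D\right) D\right) + 7\right) = 3 + \left(\left(D^{2} + D \left(-4 + D\right)\right) + 7\right) = 3 + \left(7 + D^{2} + D \left(-4 + D\right)\right) = 10 + D^{2} + D \left(-4 + D\right)$)
$\left(40234 + 36739\right) \left(-26205 + \left(\frac{A{\left(100 \right)}}{x} + \frac{22315}{-12828}\right)\right) = \left(40234 + 36739\right) \left(-26205 + \left(\frac{10 + 100^{2} + 100 \left(-4 + 100\right)}{8441} + \frac{22315}{-12828}\right)\right) = 76973 \left(-26205 + \left(\left(10 + 10000 + 100 \cdot 96\right) \frac{1}{8441} + 22315 \left(- \frac{1}{12828}\right)\right)\right) = 76973 \left(-26205 - \left(\frac{22315}{12828} - \left(10 + 10000 + 9600\right) \frac{1}{8441}\right)\right) = 76973 \left(-26205 + \left(19610 \cdot \frac{1}{8441} - \frac{22315}{12828}\right)\right) = 76973 \left(-26205 + \left(\frac{19610}{8441} - \frac{22315}{12828}\right)\right) = 76973 \left(-26205 + \frac{63196165}{108281148}\right) = 76973 \left(- \frac{2837444287175}{108281148}\right) = - \frac{218406599116721275}{108281148}$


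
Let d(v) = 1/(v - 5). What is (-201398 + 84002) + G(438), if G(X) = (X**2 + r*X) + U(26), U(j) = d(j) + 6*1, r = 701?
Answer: 8011333/21 ≈ 3.8149e+5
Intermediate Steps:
d(v) = 1/(-5 + v)
U(j) = 6 + 1/(-5 + j) (U(j) = 1/(-5 + j) + 6*1 = 1/(-5 + j) + 6 = 6 + 1/(-5 + j))
G(X) = 127/21 + X**2 + 701*X (G(X) = (X**2 + 701*X) + (-29 + 6*26)/(-5 + 26) = (X**2 + 701*X) + (-29 + 156)/21 = (X**2 + 701*X) + (1/21)*127 = (X**2 + 701*X) + 127/21 = 127/21 + X**2 + 701*X)
(-201398 + 84002) + G(438) = (-201398 + 84002) + (127/21 + 438**2 + 701*438) = -117396 + (127/21 + 191844 + 307038) = -117396 + 10476649/21 = 8011333/21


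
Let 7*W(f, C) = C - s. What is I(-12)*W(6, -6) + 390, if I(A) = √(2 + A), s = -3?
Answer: 390 - 3*I*√10/7 ≈ 390.0 - 1.3553*I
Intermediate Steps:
W(f, C) = 3/7 + C/7 (W(f, C) = (C - 1*(-3))/7 = (C + 3)/7 = (3 + C)/7 = 3/7 + C/7)
I(-12)*W(6, -6) + 390 = √(2 - 12)*(3/7 + (⅐)*(-6)) + 390 = √(-10)*(3/7 - 6/7) + 390 = (I*√10)*(-3/7) + 390 = -3*I*√10/7 + 390 = 390 - 3*I*√10/7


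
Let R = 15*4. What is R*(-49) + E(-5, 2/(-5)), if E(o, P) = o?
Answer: -2945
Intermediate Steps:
R = 60
R*(-49) + E(-5, 2/(-5)) = 60*(-49) - 5 = -2940 - 5 = -2945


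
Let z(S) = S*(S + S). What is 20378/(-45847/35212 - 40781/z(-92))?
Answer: -3036672175552/553019647 ≈ -5491.1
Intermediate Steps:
z(S) = 2*S**2 (z(S) = S*(2*S) = 2*S**2)
20378/(-45847/35212 - 40781/z(-92)) = 20378/(-45847/35212 - 40781/(2*(-92)**2)) = 20378/(-45847*1/35212 - 40781/(2*8464)) = 20378/(-45847/35212 - 40781/16928) = 20378/(-553019647/149017184) = 20378*(-149017184/553019647) = -3036672175552/553019647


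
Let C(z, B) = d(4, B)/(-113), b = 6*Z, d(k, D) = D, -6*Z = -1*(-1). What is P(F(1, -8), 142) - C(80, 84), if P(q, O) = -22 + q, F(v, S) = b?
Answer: -2515/113 ≈ -22.257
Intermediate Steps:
Z = -1/6 (Z = -(-1)*(-1)/6 = -1/6*1 = -1/6 ≈ -0.16667)
b = -1 (b = 6*(-1/6) = -1)
F(v, S) = -1
C(z, B) = -B/113 (C(z, B) = B/(-113) = B*(-1/113) = -B/113)
P(F(1, -8), 142) - C(80, 84) = (-22 - 1) - (-1)*84/113 = -23 - 1*(-84/113) = -23 + 84/113 = -2515/113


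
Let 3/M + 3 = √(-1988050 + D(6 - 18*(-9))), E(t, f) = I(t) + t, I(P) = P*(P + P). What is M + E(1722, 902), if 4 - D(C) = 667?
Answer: 11797675633371/1988722 - 3*I*√1988713/1988722 ≈ 5.9323e+6 - 0.0021273*I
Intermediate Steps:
I(P) = 2*P² (I(P) = P*(2*P) = 2*P²)
E(t, f) = t + 2*t² (E(t, f) = 2*t² + t = t + 2*t²)
D(C) = -663 (D(C) = 4 - 1*667 = 4 - 667 = -663)
M = 3/(-3 + I*√1988713) (M = 3/(-3 + √(-1988050 - 663)) = 3/(-3 + √(-1988713)) = 3/(-3 + I*√1988713) ≈ -4.5255e-6 - 0.0021273*I)
M + E(1722, 902) = (-9/1988722 - 3*I*√1988713/1988722) + 1722*(1 + 2*1722) = (-9/1988722 - 3*I*√1988713/1988722) + 1722*(1 + 3444) = (-9/1988722 - 3*I*√1988713/1988722) + 1722*3445 = (-9/1988722 - 3*I*√1988713/1988722) + 5932290 = 11797675633371/1988722 - 3*I*√1988713/1988722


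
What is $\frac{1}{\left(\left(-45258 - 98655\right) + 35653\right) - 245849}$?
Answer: $- \frac{1}{354109} \approx -2.824 \cdot 10^{-6}$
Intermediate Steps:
$\frac{1}{\left(\left(-45258 - 98655\right) + 35653\right) - 245849} = \frac{1}{\left(-143913 + 35653\right) - 245849} = \frac{1}{-108260 - 245849} = \frac{1}{-354109} = - \frac{1}{354109}$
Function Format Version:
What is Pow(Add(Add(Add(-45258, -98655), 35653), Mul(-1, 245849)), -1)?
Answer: Rational(-1, 354109) ≈ -2.8240e-6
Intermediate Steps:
Pow(Add(Add(Add(-45258, -98655), 35653), Mul(-1, 245849)), -1) = Pow(Add(Add(-143913, 35653), -245849), -1) = Pow(Add(-108260, -245849), -1) = Pow(-354109, -1) = Rational(-1, 354109)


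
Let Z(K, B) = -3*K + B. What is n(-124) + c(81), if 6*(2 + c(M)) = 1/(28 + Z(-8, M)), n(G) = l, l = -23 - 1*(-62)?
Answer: 29527/798 ≈ 37.001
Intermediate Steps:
Z(K, B) = B - 3*K
l = 39 (l = -23 + 62 = 39)
n(G) = 39
c(M) = -2 + 1/(6*(52 + M)) (c(M) = -2 + 1/(6*(28 + (M - 3*(-8)))) = -2 + 1/(6*(28 + (M + 24))) = -2 + 1/(6*(28 + (24 + M))) = -2 + 1/(6*(52 + M)))
n(-124) + c(81) = 39 + (-623 - 12*81)/(6*(52 + 81)) = 39 + (⅙)*(-623 - 972)/133 = 39 + (⅙)*(1/133)*(-1595) = 39 - 1595/798 = 29527/798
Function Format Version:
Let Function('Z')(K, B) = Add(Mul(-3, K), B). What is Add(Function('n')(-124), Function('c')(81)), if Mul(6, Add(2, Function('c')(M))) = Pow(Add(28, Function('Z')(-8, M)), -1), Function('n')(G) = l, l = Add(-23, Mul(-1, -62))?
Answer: Rational(29527, 798) ≈ 37.001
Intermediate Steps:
Function('Z')(K, B) = Add(B, Mul(-3, K))
l = 39 (l = Add(-23, 62) = 39)
Function('n')(G) = 39
Function('c')(M) = Add(-2, Mul(Rational(1, 6), Pow(Add(52, M), -1))) (Function('c')(M) = Add(-2, Mul(Rational(1, 6), Pow(Add(28, Add(M, Mul(-3, -8))), -1))) = Add(-2, Mul(Rational(1, 6), Pow(Add(28, Add(M, 24)), -1))) = Add(-2, Mul(Rational(1, 6), Pow(Add(28, Add(24, M)), -1))) = Add(-2, Mul(Rational(1, 6), Pow(Add(52, M), -1))))
Add(Function('n')(-124), Function('c')(81)) = Add(39, Mul(Rational(1, 6), Pow(Add(52, 81), -1), Add(-623, Mul(-12, 81)))) = Add(39, Mul(Rational(1, 6), Pow(133, -1), Add(-623, -972))) = Add(39, Mul(Rational(1, 6), Rational(1, 133), -1595)) = Add(39, Rational(-1595, 798)) = Rational(29527, 798)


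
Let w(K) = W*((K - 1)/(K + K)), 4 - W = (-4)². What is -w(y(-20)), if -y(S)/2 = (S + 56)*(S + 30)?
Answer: 721/120 ≈ 6.0083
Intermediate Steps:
W = -12 (W = 4 - 1*(-4)² = 4 - 1*16 = 4 - 16 = -12)
y(S) = -2*(30 + S)*(56 + S) (y(S) = -2*(S + 56)*(S + 30) = -2*(56 + S)*(30 + S) = -2*(30 + S)*(56 + S))
w(K) = -6*(-1 + K)/K (w(K) = -12*(K - 1)/(K + K) = -12*(-1 + K)/(2*K) = -12*(-1 + K)*1/(2*K) = -6*(-1 + K)/K)
-w(y(-20)) = -(-6 + 6/(-3360 - 172*(-20) - 2*(-20)²)) = -(-6 + 6/(-3360 + 3440 - 2*400)) = -(-6 + 6/(-3360 + 3440 - 800)) = -(-6 + 6/(-720)) = -(-6 + 6*(-1/720)) = -(-6 - 1/120) = -1*(-721/120) = 721/120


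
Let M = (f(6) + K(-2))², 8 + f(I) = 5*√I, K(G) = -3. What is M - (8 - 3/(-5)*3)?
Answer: 1306/5 - 110*√6 ≈ -8.2439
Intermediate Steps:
f(I) = -8 + 5*√I
M = (-11 + 5*√6)² (M = ((-8 + 5*√6) - 3)² = (-11 + 5*√6)² ≈ 1.5561)
M - (8 - 3/(-5)*3) = (271 - 110*√6) - (8 - 3/(-5)*3) = (271 - 110*√6) - (8 - 3*(-⅕)*3) = (271 - 110*√6) - (8 + (⅗)*3) = (271 - 110*√6) - (8 + 9/5) = (271 - 110*√6) - 1*49/5 = (271 - 110*√6) - 49/5 = 1306/5 - 110*√6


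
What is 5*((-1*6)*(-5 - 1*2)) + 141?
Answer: 351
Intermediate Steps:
5*((-1*6)*(-5 - 1*2)) + 141 = 5*(-6*(-5 - 2)) + 141 = 5*(-6*(-7)) + 141 = 5*42 + 141 = 210 + 141 = 351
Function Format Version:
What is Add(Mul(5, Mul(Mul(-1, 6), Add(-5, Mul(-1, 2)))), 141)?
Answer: 351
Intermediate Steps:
Add(Mul(5, Mul(Mul(-1, 6), Add(-5, Mul(-1, 2)))), 141) = Add(Mul(5, Mul(-6, Add(-5, -2))), 141) = Add(Mul(5, Mul(-6, -7)), 141) = Add(Mul(5, 42), 141) = Add(210, 141) = 351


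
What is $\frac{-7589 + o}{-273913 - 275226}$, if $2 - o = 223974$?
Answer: $\frac{231561}{549139} \approx 0.42168$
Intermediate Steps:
$o = -223972$ ($o = 2 - 223974 = -223972$)
$\frac{-7589 + o}{-273913 - 275226} = \frac{-7589 - 223972}{-273913 - 275226} = - \frac{231561}{-549139} = \left(-231561\right) \left(- \frac{1}{549139}\right) = \frac{231561}{549139}$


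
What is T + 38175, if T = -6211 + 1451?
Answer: 33415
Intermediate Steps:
T = -4760
T + 38175 = -4760 + 38175 = 33415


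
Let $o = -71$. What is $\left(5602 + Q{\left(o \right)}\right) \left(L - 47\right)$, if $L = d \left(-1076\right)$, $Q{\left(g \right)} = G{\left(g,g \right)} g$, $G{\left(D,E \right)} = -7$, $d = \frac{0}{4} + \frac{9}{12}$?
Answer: $-5208546$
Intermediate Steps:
$d = \frac{3}{4}$ ($d = 0 \cdot \frac{1}{4} + 9 \cdot \frac{1}{12} = 0 + \frac{3}{4} = \frac{3}{4} \approx 0.75$)
$Q{\left(g \right)} = - 7 g$
$L = -807$ ($L = \frac{3}{4} \left(-1076\right) = -807$)
$\left(5602 + Q{\left(o \right)}\right) \left(L - 47\right) = \left(5602 - -497\right) \left(-807 - 47\right) = \left(5602 + 497\right) \left(-854\right) = 6099 \left(-854\right) = -5208546$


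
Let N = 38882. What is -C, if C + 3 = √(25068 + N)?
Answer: 3 - 5*√2558 ≈ -249.88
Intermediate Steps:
C = -3 + 5*√2558 (C = -3 + √(25068 + 38882) = -3 + √63950 = -3 + 5*√2558 ≈ 249.88)
-C = -(-3 + 5*√2558) = 3 - 5*√2558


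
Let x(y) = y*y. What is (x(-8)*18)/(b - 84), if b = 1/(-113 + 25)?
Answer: -101376/7393 ≈ -13.712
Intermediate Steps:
x(y) = y²
b = -1/88 (b = 1/(-88) = -1/88 ≈ -0.011364)
(x(-8)*18)/(b - 84) = ((-8)²*18)/(-1/88 - 84) = (64*18)/(-7393/88) = 1152*(-88/7393) = -101376/7393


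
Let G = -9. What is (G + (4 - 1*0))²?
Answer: 25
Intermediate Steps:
(G + (4 - 1*0))² = (-9 + (4 - 1*0))² = (-9 + (4 + 0))² = (-9 + 4)² = (-5)² = 25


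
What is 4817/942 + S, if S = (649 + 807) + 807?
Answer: 2136563/942 ≈ 2268.1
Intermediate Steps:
S = 2263 (S = 1456 + 807 = 2263)
4817/942 + S = 4817/942 + 2263 = 2136563/942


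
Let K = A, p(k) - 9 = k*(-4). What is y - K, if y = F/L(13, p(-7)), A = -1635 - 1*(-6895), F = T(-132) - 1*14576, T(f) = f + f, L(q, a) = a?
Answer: -209460/37 ≈ -5661.1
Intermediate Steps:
p(k) = 9 - 4*k (p(k) = 9 + k*(-4) = 9 - 4*k)
T(f) = 2*f
F = -14840 (F = 2*(-132) - 1*14576 = -264 - 14576 = -14840)
A = 5260 (A = -1635 + 6895 = 5260)
K = 5260
y = -14840/37 (y = -14840/(9 - 4*(-7)) = -14840/(9 + 28) = -14840/37 ≈ -401.08)
y - K = -14840/37 - 1*5260 = -14840/37 - 5260 = -209460/37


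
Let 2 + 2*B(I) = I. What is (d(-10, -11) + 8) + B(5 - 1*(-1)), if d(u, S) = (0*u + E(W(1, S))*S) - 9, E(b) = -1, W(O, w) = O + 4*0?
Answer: 12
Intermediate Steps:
W(O, w) = O (W(O, w) = O + 0 = O)
d(u, S) = -9 - S (d(u, S) = (0*u - S) - 9 = (0 - S) - 9 = -S - 9 = -9 - S)
B(I) = -1 + I/2
(d(-10, -11) + 8) + B(5 - 1*(-1)) = ((-9 - 1*(-11)) + 8) + (-1 + (5 - 1*(-1))/2) = ((-9 + 11) + 8) + (-1 + (5 + 1)/2) = (2 + 8) + (-1 + (1/2)*6) = 10 + (-1 + 3) = 10 + 2 = 12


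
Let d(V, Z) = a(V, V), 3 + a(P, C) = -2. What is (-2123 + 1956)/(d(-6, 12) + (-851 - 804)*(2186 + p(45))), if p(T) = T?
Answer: 167/3692310 ≈ 4.5229e-5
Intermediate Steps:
a(P, C) = -5 (a(P, C) = -3 - 2 = -5)
d(V, Z) = -5
(-2123 + 1956)/(d(-6, 12) + (-851 - 804)*(2186 + p(45))) = (-2123 + 1956)/(-5 + (-851 - 804)*(2186 + 45)) = -167/(-5 - 1655*2231) = -167/(-5 - 3692305) = -167/(-3692310) = -167*(-1/3692310) = 167/3692310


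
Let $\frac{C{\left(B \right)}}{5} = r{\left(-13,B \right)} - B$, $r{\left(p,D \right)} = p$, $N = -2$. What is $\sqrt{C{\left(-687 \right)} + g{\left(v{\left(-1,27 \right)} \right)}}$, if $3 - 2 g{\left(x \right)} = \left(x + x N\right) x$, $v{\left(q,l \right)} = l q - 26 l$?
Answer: $2 \sqrt{67273} \approx 518.74$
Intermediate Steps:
$v{\left(q,l \right)} = - 26 l + l q$
$C{\left(B \right)} = -65 - 5 B$ ($C{\left(B \right)} = 5 \left(-13 - B\right) = -65 - 5 B$)
$g{\left(x \right)} = \frac{3}{2} + \frac{x^{2}}{2}$ ($g{\left(x \right)} = \frac{3}{2} - \frac{\left(x + x \left(-2\right)\right) x}{2} = \frac{3}{2} - \frac{\left(x - 2 x\right) x}{2} = \frac{3}{2} - \frac{- x x}{2} = \frac{3}{2} - \frac{\left(-1\right) x^{2}}{2} = \frac{3}{2} + \frac{x^{2}}{2}$)
$\sqrt{C{\left(-687 \right)} + g{\left(v{\left(-1,27 \right)} \right)}} = \sqrt{\left(-65 - -3435\right) + \left(\frac{3}{2} + \frac{\left(27 \left(-26 - 1\right)\right)^{2}}{2}\right)} = \sqrt{\left(-65 + 3435\right) + \left(\frac{3}{2} + \frac{\left(27 \left(-27\right)\right)^{2}}{2}\right)} = \sqrt{3370 + \left(\frac{3}{2} + \frac{\left(-729\right)^{2}}{2}\right)} = \sqrt{3370 + \left(\frac{3}{2} + \frac{1}{2} \cdot 531441\right)} = \sqrt{3370 + \left(\frac{3}{2} + \frac{531441}{2}\right)} = \sqrt{3370 + 265722} = \sqrt{269092} = 2 \sqrt{67273}$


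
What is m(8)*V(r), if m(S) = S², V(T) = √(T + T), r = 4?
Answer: 128*√2 ≈ 181.02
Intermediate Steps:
V(T) = √2*√T (V(T) = √(2*T) = √2*√T)
m(8)*V(r) = 8²*(√2*√4) = 64*(√2*2) = 64*(2*√2) = 128*√2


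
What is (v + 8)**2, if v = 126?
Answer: 17956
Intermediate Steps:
(v + 8)**2 = (126 + 8)**2 = 134**2 = 17956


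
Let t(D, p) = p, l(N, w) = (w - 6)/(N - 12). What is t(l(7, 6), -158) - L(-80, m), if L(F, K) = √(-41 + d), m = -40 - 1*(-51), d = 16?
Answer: -158 - 5*I ≈ -158.0 - 5.0*I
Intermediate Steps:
l(N, w) = (-6 + w)/(-12 + N)
m = 11 (m = -40 + 51 = 11)
L(F, K) = 5*I (L(F, K) = √(-41 + 16) = √(-25) = 5*I)
t(l(7, 6), -158) - L(-80, m) = -158 - 5*I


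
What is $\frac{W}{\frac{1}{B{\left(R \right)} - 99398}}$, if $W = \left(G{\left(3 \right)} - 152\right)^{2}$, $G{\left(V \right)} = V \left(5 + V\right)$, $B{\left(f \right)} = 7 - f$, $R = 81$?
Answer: $-1629749248$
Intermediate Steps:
$W = 16384$ ($W = \left(3 \left(5 + 3\right) - 152\right)^{2} = \left(3 \cdot 8 - 152\right)^{2} = \left(24 - 152\right)^{2} = \left(-128\right)^{2} = 16384$)
$\frac{W}{\frac{1}{B{\left(R \right)} - 99398}} = \frac{16384}{\frac{1}{\left(7 - 81\right) - 99398}} = \frac{16384}{\frac{1}{-74 - 99398}} = \frac{16384}{\frac{1}{-99472}} = \frac{16384}{- \frac{1}{99472}} = 16384 \left(-99472\right) = -1629749248$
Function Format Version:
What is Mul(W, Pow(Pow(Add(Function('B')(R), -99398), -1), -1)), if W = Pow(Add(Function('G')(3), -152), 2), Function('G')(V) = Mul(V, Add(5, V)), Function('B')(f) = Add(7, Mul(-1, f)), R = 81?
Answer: -1629749248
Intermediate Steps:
W = 16384 (W = Pow(Add(Mul(3, Add(5, 3)), -152), 2) = Pow(Add(Mul(3, 8), -152), 2) = Pow(Add(24, -152), 2) = Pow(-128, 2) = 16384)
Mul(W, Pow(Pow(Add(Function('B')(R), -99398), -1), -1)) = Mul(16384, Pow(Pow(Add(Add(7, Mul(-1, 81)), -99398), -1), -1)) = Mul(16384, Pow(Pow(Add(Add(7, -81), -99398), -1), -1)) = Mul(16384, Pow(Pow(Add(-74, -99398), -1), -1)) = Mul(16384, Pow(Pow(-99472, -1), -1)) = Mul(16384, Pow(Rational(-1, 99472), -1)) = Mul(16384, -99472) = -1629749248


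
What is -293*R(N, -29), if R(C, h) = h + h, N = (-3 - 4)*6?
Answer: 16994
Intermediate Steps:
N = -42 (N = -7*6 = -42)
R(C, h) = 2*h
-293*R(N, -29) = -586*(-29) = -293*(-58) = 16994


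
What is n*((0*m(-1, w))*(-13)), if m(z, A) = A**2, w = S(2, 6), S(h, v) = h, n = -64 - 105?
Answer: 0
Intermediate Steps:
n = -169
w = 2
n*((0*m(-1, w))*(-13)) = -169*0*2**2*(-13) = -169*0*4*(-13) = -0*(-13) = -169*0 = 0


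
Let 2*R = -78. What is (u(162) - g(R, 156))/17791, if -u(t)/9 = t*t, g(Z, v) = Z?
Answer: -236157/17791 ≈ -13.274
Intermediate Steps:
R = -39 (R = (½)*(-78) = -39)
u(t) = -9*t² (u(t) = -9*t*t = -9*t²)
(u(162) - g(R, 156))/17791 = (-9*162² - 1*(-39))/17791 = (-9*26244 + 39)*(1/17791) = (-236196 + 39)*(1/17791) = -236157*1/17791 = -236157/17791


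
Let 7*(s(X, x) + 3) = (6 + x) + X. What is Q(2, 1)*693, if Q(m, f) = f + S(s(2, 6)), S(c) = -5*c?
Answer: 4158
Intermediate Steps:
s(X, x) = -15/7 + X/7 + x/7 (s(X, x) = -3 + ((6 + x) + X)/7 = -3 + (6 + X + x)/7 = -3 + (6/7 + X/7 + x/7) = -15/7 + X/7 + x/7)
Q(m, f) = 5 + f (Q(m, f) = f - 5*(-15/7 + (⅐)*2 + (⅐)*6) = f - 5*(-15/7 + 2/7 + 6/7) = f - 5*(-1) = f + 5 = 5 + f)
Q(2, 1)*693 = (5 + 1)*693 = 6*693 = 4158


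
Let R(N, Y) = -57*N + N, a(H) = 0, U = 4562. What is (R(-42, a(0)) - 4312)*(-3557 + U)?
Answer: -1969800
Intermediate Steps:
R(N, Y) = -56*N
(R(-42, a(0)) - 4312)*(-3557 + U) = (-56*(-42) - 4312)*(-3557 + 4562) = (2352 - 4312)*1005 = -1960*1005 = -1969800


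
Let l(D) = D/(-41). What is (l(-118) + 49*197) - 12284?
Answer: -107753/41 ≈ -2628.1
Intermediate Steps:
l(D) = -D/41 (l(D) = D*(-1/41) = -D/41)
(l(-118) + 49*197) - 12284 = (-1/41*(-118) + 49*197) - 12284 = (118/41 + 9653) - 12284 = 395891/41 - 12284 = -107753/41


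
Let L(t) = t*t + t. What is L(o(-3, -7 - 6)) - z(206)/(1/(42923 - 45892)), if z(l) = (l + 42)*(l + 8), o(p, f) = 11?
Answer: 157570900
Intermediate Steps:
L(t) = t + t² (L(t) = t² + t = t + t²)
z(l) = (8 + l)*(42 + l) (z(l) = (42 + l)*(8 + l) = (8 + l)*(42 + l))
L(o(-3, -7 - 6)) - z(206)/(1/(42923 - 45892)) = 11*(1 + 11) - (336 + 206² + 50*206)/(1/(42923 - 45892)) = 11*12 - (336 + 42436 + 10300)/(1/(-2969)) = 132 - 53072/(-1/2969) = 132 - 53072*(-2969) = 132 - 1*(-157570768) = 132 + 157570768 = 157570900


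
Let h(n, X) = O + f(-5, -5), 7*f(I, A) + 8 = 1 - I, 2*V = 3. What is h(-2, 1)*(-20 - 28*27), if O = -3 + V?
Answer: 9700/7 ≈ 1385.7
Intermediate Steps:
V = 3/2 (V = (1/2)*3 = 3/2 ≈ 1.5000)
O = -3/2 (O = -3 + 3/2 = -3/2 ≈ -1.5000)
f(I, A) = -1 - I/7 (f(I, A) = -8/7 + (1 - I)/7 = -8/7 + (1/7 - I/7) = -1 - I/7)
h(n, X) = -25/14 (h(n, X) = -3/2 + (-1 - 1/7*(-5)) = -3/2 + (-1 + 5/7) = -3/2 - 2/7 = -25/14)
h(-2, 1)*(-20 - 28*27) = -25*(-20 - 28*27)/14 = -25*(-20 - 756)/14 = -25/14*(-776) = 9700/7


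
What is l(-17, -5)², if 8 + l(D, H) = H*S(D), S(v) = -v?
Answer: 8649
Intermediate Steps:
l(D, H) = -8 - D*H (l(D, H) = -8 + H*(-D) = -8 - D*H)
l(-17, -5)² = (-8 - 1*(-17)*(-5))² = (-8 - 85)² = (-93)² = 8649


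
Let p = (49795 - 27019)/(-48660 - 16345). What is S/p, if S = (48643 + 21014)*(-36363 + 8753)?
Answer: 20836591866475/3796 ≈ 5.4891e+9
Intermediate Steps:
S = -1923229770 (S = 69657*(-27610) = -1923229770)
p = -22776/65005 (p = 22776/(-65005) = 22776*(-1/65005) = -22776/65005 ≈ -0.35037)
S/p = -1923229770/(-22776/65005) = -1923229770*(-65005/22776) = 20836591866475/3796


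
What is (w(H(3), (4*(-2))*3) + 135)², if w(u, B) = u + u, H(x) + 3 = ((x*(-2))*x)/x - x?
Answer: 12321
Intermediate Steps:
H(x) = -3 - 3*x (H(x) = -3 + (((x*(-2))*x)/x - x) = -3 + (((-2*x)*x)/x - x) = -3 + ((-2*x²)/x - x) = -3 + (-2*x - x) = -3 - 3*x)
w(u, B) = 2*u
(w(H(3), (4*(-2))*3) + 135)² = (2*(-3 - 3*3) + 135)² = (2*(-3 - 9) + 135)² = (2*(-12) + 135)² = (-24 + 135)² = 111² = 12321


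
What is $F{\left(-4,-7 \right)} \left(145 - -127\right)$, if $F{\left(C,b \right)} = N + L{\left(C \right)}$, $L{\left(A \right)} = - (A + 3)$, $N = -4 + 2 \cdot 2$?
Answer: $272$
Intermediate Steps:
$N = 0$ ($N = -4 + 4 = 0$)
$L{\left(A \right)} = -3 - A$ ($L{\left(A \right)} = - (3 + A) = -3 - A$)
$F{\left(C,b \right)} = -3 - C$ ($F{\left(C,b \right)} = 0 - \left(3 + C\right) = -3 - C$)
$F{\left(-4,-7 \right)} \left(145 - -127\right) = \left(-3 - -4\right) \left(145 - -127\right) = \left(-3 + 4\right) \left(145 + 127\right) = 1 \cdot 272 = 272$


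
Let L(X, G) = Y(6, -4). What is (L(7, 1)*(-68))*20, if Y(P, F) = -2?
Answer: 2720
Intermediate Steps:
L(X, G) = -2
(L(7, 1)*(-68))*20 = -2*(-68)*20 = 136*20 = 2720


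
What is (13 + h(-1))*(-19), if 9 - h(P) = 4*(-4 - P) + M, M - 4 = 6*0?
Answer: -570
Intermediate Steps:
M = 4 (M = 4 + 6*0 = 4 + 0 = 4)
h(P) = 21 + 4*P (h(P) = 9 - (4*(-4 - P) + 4) = 9 - ((-16 - 4*P) + 4) = 9 - (-12 - 4*P) = 9 + (12 + 4*P) = 21 + 4*P)
(13 + h(-1))*(-19) = (13 + (21 + 4*(-1)))*(-19) = (13 + (21 - 4))*(-19) = (13 + 17)*(-19) = 30*(-19) = -570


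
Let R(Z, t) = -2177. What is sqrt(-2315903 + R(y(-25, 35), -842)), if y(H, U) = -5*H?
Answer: 16*I*sqrt(9055) ≈ 1522.5*I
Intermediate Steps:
sqrt(-2315903 + R(y(-25, 35), -842)) = sqrt(-2315903 - 2177) = sqrt(-2318080) = 16*I*sqrt(9055)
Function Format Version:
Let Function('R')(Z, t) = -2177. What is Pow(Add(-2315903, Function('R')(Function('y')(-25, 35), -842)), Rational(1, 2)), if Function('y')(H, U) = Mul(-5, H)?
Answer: Mul(16, I, Pow(9055, Rational(1, 2))) ≈ Mul(1522.5, I)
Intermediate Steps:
Pow(Add(-2315903, Function('R')(Function('y')(-25, 35), -842)), Rational(1, 2)) = Pow(Add(-2315903, -2177), Rational(1, 2)) = Pow(-2318080, Rational(1, 2)) = Mul(16, I, Pow(9055, Rational(1, 2)))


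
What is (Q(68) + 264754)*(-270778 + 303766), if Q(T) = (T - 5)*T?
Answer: 8875025544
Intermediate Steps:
Q(T) = T*(-5 + T) (Q(T) = (-5 + T)*T = T*(-5 + T))
(Q(68) + 264754)*(-270778 + 303766) = (68*(-5 + 68) + 264754)*(-270778 + 303766) = (68*63 + 264754)*32988 = (4284 + 264754)*32988 = 269038*32988 = 8875025544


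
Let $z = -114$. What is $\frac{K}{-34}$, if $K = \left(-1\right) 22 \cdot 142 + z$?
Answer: $\frac{1619}{17} \approx 95.235$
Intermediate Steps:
$K = -3238$ ($K = \left(-1\right) 22 \cdot 142 - 114 = \left(-22\right) 142 - 114 = -3124 - 114 = -3238$)
$\frac{K}{-34} = \frac{1}{-34} \left(-3238\right) = \left(- \frac{1}{34}\right) \left(-3238\right) = \frac{1619}{17}$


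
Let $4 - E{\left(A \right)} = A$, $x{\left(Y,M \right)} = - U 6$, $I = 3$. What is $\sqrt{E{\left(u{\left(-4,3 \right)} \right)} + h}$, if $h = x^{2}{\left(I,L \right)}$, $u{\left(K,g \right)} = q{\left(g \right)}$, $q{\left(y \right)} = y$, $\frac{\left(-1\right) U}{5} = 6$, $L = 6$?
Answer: $\sqrt{32401} \approx 180.0$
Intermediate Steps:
$U = -30$ ($U = \left(-5\right) 6 = -30$)
$x{\left(Y,M \right)} = 180$ ($x{\left(Y,M \right)} = \left(-1\right) \left(-30\right) 6 = 30 \cdot 6 = 180$)
$u{\left(K,g \right)} = g$
$E{\left(A \right)} = 4 - A$
$h = 32400$ ($h = 180^{2} = 32400$)
$\sqrt{E{\left(u{\left(-4,3 \right)} \right)} + h} = \sqrt{\left(4 - 3\right) + 32400} = \sqrt{1 + 32400} = \sqrt{32401}$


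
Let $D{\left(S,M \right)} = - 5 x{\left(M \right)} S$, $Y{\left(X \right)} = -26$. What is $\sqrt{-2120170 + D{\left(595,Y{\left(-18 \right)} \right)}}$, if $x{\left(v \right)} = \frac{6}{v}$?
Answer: $\frac{i \sqrt{358192705}}{13} \approx 1455.8 i$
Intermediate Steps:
$D{\left(S,M \right)} = - \frac{30 S}{M}$ ($D{\left(S,M \right)} = - 5 \frac{6}{M} S = - \frac{30}{M} S = - \frac{30 S}{M}$)
$\sqrt{-2120170 + D{\left(595,Y{\left(-18 \right)} \right)}} = \sqrt{-2120170 - \frac{17850}{-26}} = \sqrt{-2120170 - 17850 \left(- \frac{1}{26}\right)} = \sqrt{-2120170 + \frac{8925}{13}} = \sqrt{- \frac{27553285}{13}} = \frac{i \sqrt{358192705}}{13}$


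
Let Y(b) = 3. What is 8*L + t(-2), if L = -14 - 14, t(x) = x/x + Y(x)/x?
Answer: -449/2 ≈ -224.50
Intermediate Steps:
t(x) = 1 + 3/x (t(x) = x/x + 3/x = 1 + 3/x)
L = -28
8*L + t(-2) = 8*(-28) + (3 - 2)/(-2) = -224 - ½*1 = -224 - ½ = -449/2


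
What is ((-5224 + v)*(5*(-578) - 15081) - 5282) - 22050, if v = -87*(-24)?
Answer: 56329724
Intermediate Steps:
v = 2088
((-5224 + v)*(5*(-578) - 15081) - 5282) - 22050 = ((-5224 + 2088)*(5*(-578) - 15081) - 5282) - 22050 = (-3136*(-2890 - 15081) - 5282) - 22050 = (-3136*(-17971) - 5282) - 22050 = (56357056 - 5282) - 22050 = 56351774 - 22050 = 56329724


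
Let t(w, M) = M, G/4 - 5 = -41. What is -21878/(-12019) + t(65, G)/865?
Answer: 17193734/10396435 ≈ 1.6538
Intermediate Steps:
G = -144 (G = 20 + 4*(-41) = 20 - 164 = -144)
-21878/(-12019) + t(65, G)/865 = -21878/(-12019) - 144/865 = -21878*(-1/12019) - 144*1/865 = 21878/12019 - 144/865 = 17193734/10396435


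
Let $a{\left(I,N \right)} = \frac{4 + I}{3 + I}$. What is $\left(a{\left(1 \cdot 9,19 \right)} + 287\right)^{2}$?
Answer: $\frac{11950849}{144} \approx 82992.0$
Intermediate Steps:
$a{\left(I,N \right)} = \frac{4 + I}{3 + I}$
$\left(a{\left(1 \cdot 9,19 \right)} + 287\right)^{2} = \left(\frac{4 + 1 \cdot 9}{3 + 1 \cdot 9} + 287\right)^{2} = \left(\frac{4 + 9}{3 + 9} + 287\right)^{2} = \left(\frac{1}{12} \cdot 13 + 287\right)^{2} = \left(\frac{13}{12} + 287\right)^{2} = \left(\frac{3457}{12}\right)^{2} = \frac{11950849}{144}$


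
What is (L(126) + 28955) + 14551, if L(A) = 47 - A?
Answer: 43427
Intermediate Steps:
(L(126) + 28955) + 14551 = ((47 - 1*126) + 28955) + 14551 = ((47 - 126) + 28955) + 14551 = (-79 + 28955) + 14551 = 28876 + 14551 = 43427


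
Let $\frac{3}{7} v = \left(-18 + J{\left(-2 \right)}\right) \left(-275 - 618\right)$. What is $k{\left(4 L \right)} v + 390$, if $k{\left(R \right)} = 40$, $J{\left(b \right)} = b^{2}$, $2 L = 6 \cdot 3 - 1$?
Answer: $\frac{3501730}{3} \approx 1.1672 \cdot 10^{6}$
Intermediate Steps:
$L = \frac{17}{2}$ ($L = \frac{6 \cdot 3 - 1}{2} = \frac{18 - 1}{2} = \frac{1}{2} \cdot 17 = \frac{17}{2} \approx 8.5$)
$v = \frac{87514}{3}$ ($v = \frac{7 \left(-18 + \left(-2\right)^{2}\right) \left(-275 - 618\right)}{3} = \frac{7 \left(-18 + 4\right) \left(-893\right)}{3} = \frac{7 \left(\left(-14\right) \left(-893\right)\right)}{3} = \frac{7}{3} \cdot 12502 = \frac{87514}{3} \approx 29171.0$)
$k{\left(4 L \right)} v + 390 = 40 \cdot \frac{87514}{3} + 390 = \frac{3500560}{3} + 390 = \frac{3501730}{3}$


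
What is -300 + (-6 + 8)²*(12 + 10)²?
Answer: 1636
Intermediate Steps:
-300 + (-6 + 8)²*(12 + 10)² = -300 + 2²*22² = -300 + 4*484 = -300 + 1936 = 1636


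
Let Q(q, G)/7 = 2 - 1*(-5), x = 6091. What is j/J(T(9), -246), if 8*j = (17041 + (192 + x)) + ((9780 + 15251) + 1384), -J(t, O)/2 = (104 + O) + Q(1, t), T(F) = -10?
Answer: 49739/1488 ≈ 33.427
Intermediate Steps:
Q(q, G) = 49 (Q(q, G) = 7*(2 - 1*(-5)) = 7*(2 + 5) = 7*7 = 49)
J(t, O) = -306 - 2*O (J(t, O) = -2*((104 + O) + 49) = -2*(153 + O) = -306 - 2*O)
j = 49739/8 (j = ((17041 + (192 + 6091)) + ((9780 + 15251) + 1384))/8 = ((17041 + 6283) + (25031 + 1384))/8 = (23324 + 26415)/8 = (⅛)*49739 = 49739/8 ≈ 6217.4)
j/J(T(9), -246) = 49739/(8*(-306 - 2*(-246))) = 49739/(8*(-306 + 492)) = (49739/8)/186 = (49739/8)*(1/186) = 49739/1488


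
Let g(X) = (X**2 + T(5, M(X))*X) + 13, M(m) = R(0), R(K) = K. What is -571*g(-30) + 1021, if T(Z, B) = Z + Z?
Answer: -349002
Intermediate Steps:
M(m) = 0
T(Z, B) = 2*Z
g(X) = 13 + X**2 + 10*X (g(X) = (X**2 + (2*5)*X) + 13 = (X**2 + 10*X) + 13 = 13 + X**2 + 10*X)
-571*g(-30) + 1021 = -571*(13 + (-30)**2 + 10*(-30)) + 1021 = -571*(13 + 900 - 300) + 1021 = -571*613 + 1021 = -350023 + 1021 = -349002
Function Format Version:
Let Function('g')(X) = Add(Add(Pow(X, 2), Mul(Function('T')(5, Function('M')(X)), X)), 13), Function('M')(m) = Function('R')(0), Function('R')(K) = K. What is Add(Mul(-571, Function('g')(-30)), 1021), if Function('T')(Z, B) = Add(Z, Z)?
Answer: -349002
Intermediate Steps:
Function('M')(m) = 0
Function('T')(Z, B) = Mul(2, Z)
Function('g')(X) = Add(13, Pow(X, 2), Mul(10, X)) (Function('g')(X) = Add(Add(Pow(X, 2), Mul(Mul(2, 5), X)), 13) = Add(Add(Pow(X, 2), Mul(10, X)), 13) = Add(13, Pow(X, 2), Mul(10, X)))
Add(Mul(-571, Function('g')(-30)), 1021) = Add(Mul(-571, Add(13, Pow(-30, 2), Mul(10, -30))), 1021) = Add(Mul(-571, Add(13, 900, -300)), 1021) = Add(Mul(-571, 613), 1021) = Add(-350023, 1021) = -349002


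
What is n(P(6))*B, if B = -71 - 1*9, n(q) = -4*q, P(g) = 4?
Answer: 1280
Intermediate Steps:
B = -80 (B = -71 - 9 = -80)
n(P(6))*B = -4*4*(-80) = -16*(-80) = 1280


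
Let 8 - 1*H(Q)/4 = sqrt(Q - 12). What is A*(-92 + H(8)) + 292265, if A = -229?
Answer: 306005 + 1832*I ≈ 3.0601e+5 + 1832.0*I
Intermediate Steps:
H(Q) = 32 - 4*sqrt(-12 + Q) (H(Q) = 32 - 4*sqrt(Q - 12) = 32 - 4*sqrt(-12 + Q))
A*(-92 + H(8)) + 292265 = -229*(-92 + (32 - 4*sqrt(-12 + 8))) + 292265 = -229*(-92 + (32 - 8*I)) + 292265 = -229*(-60 - 8*I) + 292265 = (13740 + 1832*I) + 292265 = 306005 + 1832*I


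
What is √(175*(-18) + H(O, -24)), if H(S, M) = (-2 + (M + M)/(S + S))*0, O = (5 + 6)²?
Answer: 15*I*√14 ≈ 56.125*I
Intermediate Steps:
O = 121 (O = 11² = 121)
H(S, M) = 0 (H(S, M) = (-2 + (2*M)/((2*S)))*0 = (-2 + (2*M)*(1/(2*S)))*0 = (-2 + M/S)*0 = 0)
√(175*(-18) + H(O, -24)) = √(175*(-18) + 0) = √(-3150 + 0) = √(-3150) = 15*I*√14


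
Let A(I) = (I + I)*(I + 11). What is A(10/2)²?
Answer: 25600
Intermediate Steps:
A(I) = 2*I*(11 + I) (A(I) = (2*I)*(11 + I) = 2*I*(11 + I))
A(10/2)² = (2*(10/2)*(11 + 10/2))² = (2*(10*(½))*(11 + 10*(½)))² = (2*5*(11 + 5))² = (2*5*16)² = 160² = 25600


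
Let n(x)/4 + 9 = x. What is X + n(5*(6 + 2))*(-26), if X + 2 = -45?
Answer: -3271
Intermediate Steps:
X = -47 (X = -2 - 45 = -47)
n(x) = -36 + 4*x
X + n(5*(6 + 2))*(-26) = -47 + (-36 + 4*(5*(6 + 2)))*(-26) = -47 + (-36 + 4*(5*8))*(-26) = -47 + (-36 + 4*40)*(-26) = -47 + (-36 + 160)*(-26) = -47 + 124*(-26) = -47 - 3224 = -3271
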